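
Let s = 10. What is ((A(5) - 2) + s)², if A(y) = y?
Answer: 169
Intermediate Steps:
((A(5) - 2) + s)² = ((5 - 2) + 10)² = (3 + 10)² = 13² = 169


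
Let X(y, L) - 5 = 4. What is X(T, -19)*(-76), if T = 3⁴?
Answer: -684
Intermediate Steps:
T = 81
X(y, L) = 9 (X(y, L) = 5 + 4 = 9)
X(T, -19)*(-76) = 9*(-76) = -684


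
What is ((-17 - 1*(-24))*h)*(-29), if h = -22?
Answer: 4466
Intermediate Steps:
((-17 - 1*(-24))*h)*(-29) = ((-17 - 1*(-24))*(-22))*(-29) = ((-17 + 24)*(-22))*(-29) = (7*(-22))*(-29) = -154*(-29) = 4466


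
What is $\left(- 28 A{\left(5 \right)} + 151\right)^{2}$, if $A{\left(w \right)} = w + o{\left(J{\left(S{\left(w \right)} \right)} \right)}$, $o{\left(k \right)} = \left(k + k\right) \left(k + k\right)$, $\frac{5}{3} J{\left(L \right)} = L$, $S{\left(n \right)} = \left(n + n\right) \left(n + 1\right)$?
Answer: $21065909881$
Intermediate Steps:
$S{\left(n \right)} = 2 n \left(1 + n\right)$
$J{\left(L \right)} = \frac{3 L}{5}$
$o{\left(k \right)} = 4 k^{2}$ ($o{\left(k \right)} = 2 k 2 k = 4 k^{2}$)
$A{\left(w \right)} = w + \frac{144 w^{2} \left(1 + w\right)^{2}}{25}$ ($A{\left(w \right)} = w + 4 \left(\frac{3 \cdot 2 w \left(1 + w\right)}{5}\right)^{2} = w + 4 \left(\frac{6 w \left(1 + w\right)}{5}\right)^{2} = w + 4 \frac{36 w^{2} \left(1 + w\right)^{2}}{25} = w + \frac{144 w^{2} \left(1 + w\right)^{2}}{25}$)
$\left(- 28 A{\left(5 \right)} + 151\right)^{2} = \left(- 28 \cdot \frac{1}{25} \cdot 5 \left(25 + 144 \cdot 5 \left(1 + 5\right)^{2}\right) + 151\right)^{2} = \left(- 28 \cdot \frac{1}{25} \cdot 5 \left(25 + 144 \cdot 5 \cdot 6^{2}\right) + 151\right)^{2} = \left(- 28 \cdot \frac{1}{25} \cdot 5 \left(25 + 144 \cdot 5 \cdot 36\right) + 151\right)^{2} = \left(- 28 \cdot \frac{1}{25} \cdot 5 \left(25 + 25920\right) + 151\right)^{2} = \left(- 28 \cdot \frac{1}{25} \cdot 5 \cdot 25945 + 151\right)^{2} = \left(\left(-28\right) 5189 + 151\right)^{2} = \left(-145292 + 151\right)^{2} = \left(-145141\right)^{2} = 21065909881$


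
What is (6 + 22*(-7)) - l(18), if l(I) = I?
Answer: -166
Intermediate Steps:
(6 + 22*(-7)) - l(18) = (6 + 22*(-7)) - 1*18 = (6 - 154) - 18 = -148 - 18 = -166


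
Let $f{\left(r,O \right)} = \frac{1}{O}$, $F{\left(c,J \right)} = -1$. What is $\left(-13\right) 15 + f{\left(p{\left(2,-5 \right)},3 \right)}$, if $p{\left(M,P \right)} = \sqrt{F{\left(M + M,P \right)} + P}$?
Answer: $- \frac{584}{3} \approx -194.67$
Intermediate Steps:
$p{\left(M,P \right)} = \sqrt{-1 + P}$
$\left(-13\right) 15 + f{\left(p{\left(2,-5 \right)},3 \right)} = \left(-13\right) 15 + \frac{1}{3} = -195 + \frac{1}{3} = - \frac{584}{3}$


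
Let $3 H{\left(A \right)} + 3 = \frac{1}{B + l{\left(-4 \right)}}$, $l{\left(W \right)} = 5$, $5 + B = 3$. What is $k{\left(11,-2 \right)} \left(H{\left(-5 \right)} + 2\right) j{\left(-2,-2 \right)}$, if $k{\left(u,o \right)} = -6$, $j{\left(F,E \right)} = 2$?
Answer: $- \frac{40}{3} \approx -13.333$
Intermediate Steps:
$B = -2$ ($B = -5 + 3 = -2$)
$H{\left(A \right)} = - \frac{8}{9}$ ($H{\left(A \right)} = -1 + \frac{1}{3 \left(-2 + 5\right)} = -1 + \frac{1}{3 \cdot 3} = -1 + \frac{1}{3} \cdot \frac{1}{3} = -1 + \frac{1}{9} = - \frac{8}{9}$)
$k{\left(11,-2 \right)} \left(H{\left(-5 \right)} + 2\right) j{\left(-2,-2 \right)} = - 6 \left(- \frac{8}{9} + 2\right) 2 = \left(-6\right) \frac{10}{9} \cdot 2 = \left(- \frac{20}{3}\right) 2 = - \frac{40}{3}$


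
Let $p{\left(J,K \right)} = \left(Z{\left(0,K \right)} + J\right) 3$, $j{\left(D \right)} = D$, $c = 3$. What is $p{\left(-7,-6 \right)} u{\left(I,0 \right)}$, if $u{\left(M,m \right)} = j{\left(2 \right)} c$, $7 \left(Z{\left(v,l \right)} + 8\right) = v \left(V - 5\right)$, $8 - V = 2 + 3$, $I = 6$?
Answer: $-270$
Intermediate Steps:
$V = 3$ ($V = 8 - \left(2 + 3\right) = 8 - 5 = 3$)
$Z{\left(v,l \right)} = -8 - \frac{2 v}{7}$ ($Z{\left(v,l \right)} = -8 + \frac{v \left(3 - 5\right)}{7} = -8 + \frac{v \left(-2\right)}{7} = -8 + \frac{\left(-2\right) v}{7} = -8 - \frac{2 v}{7}$)
$p{\left(J,K \right)} = -24 + 3 J$ ($p{\left(J,K \right)} = \left(\left(-8 - 0\right) + J\right) 3 = \left(\left(-8 + 0\right) + J\right) 3 = \left(-8 + J\right) 3 = -24 + 3 J$)
$u{\left(M,m \right)} = 6$ ($u{\left(M,m \right)} = 2 \cdot 3 = 6$)
$p{\left(-7,-6 \right)} u{\left(I,0 \right)} = \left(-24 + 3 \left(-7\right)\right) 6 = \left(-24 - 21\right) 6 = \left(-45\right) 6 = -270$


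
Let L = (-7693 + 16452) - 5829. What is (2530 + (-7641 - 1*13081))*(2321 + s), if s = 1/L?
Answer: -61857629976/1465 ≈ -4.2224e+7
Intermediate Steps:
L = 2930 (L = 8759 - 5829 = 2930)
s = 1/2930 ≈ 0.00034130
(2530 + (-7641 - 1*13081))*(2321 + s) = (2530 + (-7641 - 1*13081))*(2321 + 1/2930) = (2530 + (-7641 - 13081))*(6800531/2930) = (2530 - 20722)*(6800531/2930) = -18192*6800531/2930 = -61857629976/1465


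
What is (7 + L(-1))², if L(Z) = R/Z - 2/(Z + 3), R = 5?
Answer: 1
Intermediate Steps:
L(Z) = -2/(3 + Z) + 5/Z (L(Z) = 5/Z - 2/(Z + 3) = 5/Z - 2/(3 + Z) = -2/(3 + Z) + 5/Z)
(7 + L(-1))² = (7 + 3*(5 - 1)/(-1*(3 - 1)))² = (7 + 3*(-1)*4/2)² = (7 + 3*(-1)*(½)*4)² = (7 - 6)² = 1² = 1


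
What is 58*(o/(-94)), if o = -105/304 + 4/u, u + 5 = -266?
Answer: 860459/3872048 ≈ 0.22222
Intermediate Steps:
u = -271 (u = -5 - 266 = -271)
o = -29671/82384 (o = -105/304 + 4/(-271) = -105*1/304 + 4*(-1/271) = -105/304 - 4/271 = -29671/82384 ≈ -0.36016)
58*(o/(-94)) = 58*(-29671/82384/(-94)) = 58*(-29671/82384*(-1/94)) = 58*(29671/7744096) = 860459/3872048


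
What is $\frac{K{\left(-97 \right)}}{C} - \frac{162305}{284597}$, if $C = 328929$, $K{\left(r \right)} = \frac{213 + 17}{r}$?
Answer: $- \frac{5178587127775}{9080384041461} \approx -0.5703$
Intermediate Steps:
$K{\left(r \right)} = \frac{230}{r}$
$\frac{K{\left(-97 \right)}}{C} - \frac{162305}{284597} = \frac{230 \frac{1}{-97}}{328929} - \frac{162305}{284597} = 230 \left(- \frac{1}{97}\right) \frac{1}{328929} - \frac{162305}{284597} = \left(- \frac{230}{97}\right) \frac{1}{328929} - \frac{162305}{284597} = - \frac{230}{31906113} - \frac{162305}{284597} = - \frac{5178587127775}{9080384041461}$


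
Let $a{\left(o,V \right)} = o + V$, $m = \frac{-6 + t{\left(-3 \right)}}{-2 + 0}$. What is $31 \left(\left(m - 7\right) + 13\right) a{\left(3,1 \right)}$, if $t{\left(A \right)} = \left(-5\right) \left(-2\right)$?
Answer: $496$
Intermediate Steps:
$t{\left(A \right)} = 10$
$m = -2$ ($m = \frac{-6 + 10}{-2 + 0} = \frac{4}{-2} = 4 \left(- \frac{1}{2}\right) = -2$)
$a{\left(o,V \right)} = V + o$
$31 \left(\left(m - 7\right) + 13\right) a{\left(3,1 \right)} = 31 \left(\left(-2 - 7\right) + 13\right) \left(1 + 3\right) = 31 \left(-9 + 13\right) 4 = 31 \cdot 4 \cdot 4 = 124 \cdot 4 = 496$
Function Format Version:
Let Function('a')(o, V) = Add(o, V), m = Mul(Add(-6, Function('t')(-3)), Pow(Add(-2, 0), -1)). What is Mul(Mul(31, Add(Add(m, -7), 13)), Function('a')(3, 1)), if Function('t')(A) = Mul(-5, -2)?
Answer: 496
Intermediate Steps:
Function('t')(A) = 10
m = -2 (m = Mul(Add(-6, 10), Pow(Add(-2, 0), -1)) = Mul(4, Pow(-2, -1)) = Mul(4, Rational(-1, 2)) = -2)
Function('a')(o, V) = Add(V, o)
Mul(Mul(31, Add(Add(m, -7), 13)), Function('a')(3, 1)) = Mul(Mul(31, Add(Add(-2, -7), 13)), Add(1, 3)) = Mul(Mul(31, Add(-9, 13)), 4) = Mul(Mul(31, 4), 4) = Mul(124, 4) = 496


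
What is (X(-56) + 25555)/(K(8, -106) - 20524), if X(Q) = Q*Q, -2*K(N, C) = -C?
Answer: -28691/20577 ≈ -1.3943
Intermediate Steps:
K(N, C) = C/2 (K(N, C) = -(-1)*C/2 = C/2)
X(Q) = Q²
(X(-56) + 25555)/(K(8, -106) - 20524) = ((-56)² + 25555)/((½)*(-106) - 20524) = (3136 + 25555)/(-53 - 20524) = 28691/(-20577) = 28691*(-1/20577) = -28691/20577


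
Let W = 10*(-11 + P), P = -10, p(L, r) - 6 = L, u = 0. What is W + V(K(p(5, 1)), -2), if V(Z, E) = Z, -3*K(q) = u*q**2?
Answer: -210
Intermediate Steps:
p(L, r) = 6 + L
K(q) = 0 (K(q) = -0*q**2 = -1/3*0 = 0)
W = -210 (W = 10*(-11 - 10) = 10*(-21) = -210)
W + V(K(p(5, 1)), -2) = -210 + 0 = -210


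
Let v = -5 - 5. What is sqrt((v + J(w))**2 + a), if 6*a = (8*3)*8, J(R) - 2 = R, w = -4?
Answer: 4*sqrt(11) ≈ 13.266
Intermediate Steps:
J(R) = 2 + R
v = -10
a = 32 (a = ((8*3)*8)/6 = (24*8)/6 = (1/6)*192 = 32)
sqrt((v + J(w))**2 + a) = sqrt((-10 + (2 - 4))**2 + 32) = sqrt((-10 - 2)**2 + 32) = sqrt((-12)**2 + 32) = sqrt(144 + 32) = sqrt(176) = 4*sqrt(11)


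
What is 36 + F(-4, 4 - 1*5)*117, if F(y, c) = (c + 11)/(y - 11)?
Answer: -42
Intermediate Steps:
F(y, c) = (11 + c)/(-11 + y)
36 + F(-4, 4 - 1*5)*117 = 36 + ((11 + (4 - 1*5))/(-11 - 4))*117 = 36 + ((11 + (4 - 5))/(-15))*117 = 36 - (11 - 1)/15*117 = 36 - 1/15*10*117 = 36 - 2/3*117 = 36 - 78 = -42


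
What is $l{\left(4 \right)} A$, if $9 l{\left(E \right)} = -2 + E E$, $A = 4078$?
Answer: $\frac{57092}{9} \approx 6343.6$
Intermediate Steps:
$l{\left(E \right)} = - \frac{2}{9} + \frac{E^{2}}{9}$ ($l{\left(E \right)} = \frac{-2 + E E}{9} = \frac{-2 + E^{2}}{9} = - \frac{2}{9} + \frac{E^{2}}{9}$)
$l{\left(4 \right)} A = \left(- \frac{2}{9} + \frac{4^{2}}{9}\right) 4078 = \left(- \frac{2}{9} + \frac{1}{9} \cdot 16\right) 4078 = \left(- \frac{2}{9} + \frac{16}{9}\right) 4078 = \frac{14}{9} \cdot 4078 = \frac{57092}{9}$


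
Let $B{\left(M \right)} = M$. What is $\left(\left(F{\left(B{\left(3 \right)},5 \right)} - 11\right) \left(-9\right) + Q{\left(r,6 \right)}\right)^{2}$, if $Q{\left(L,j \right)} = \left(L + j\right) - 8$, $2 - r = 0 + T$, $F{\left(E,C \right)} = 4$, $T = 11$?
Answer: $2704$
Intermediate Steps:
$r = -9$ ($r = 2 - \left(0 + 11\right) = 2 - 11 = -9$)
$Q{\left(L,j \right)} = -8 + L + j$
$\left(\left(F{\left(B{\left(3 \right)},5 \right)} - 11\right) \left(-9\right) + Q{\left(r,6 \right)}\right)^{2} = \left(\left(4 - 11\right) \left(-9\right) - 11\right)^{2} = \left(\left(-7\right) \left(-9\right) - 11\right)^{2} = \left(63 - 11\right)^{2} = 52^{2} = 2704$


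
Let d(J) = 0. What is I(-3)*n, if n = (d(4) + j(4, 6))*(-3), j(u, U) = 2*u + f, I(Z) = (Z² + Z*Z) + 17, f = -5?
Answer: -315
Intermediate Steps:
I(Z) = 17 + 2*Z² (I(Z) = (Z² + Z²) + 17 = 2*Z² + 17 = 17 + 2*Z²)
j(u, U) = -5 + 2*u (j(u, U) = 2*u - 5 = -5 + 2*u)
n = -9 (n = (0 + (-5 + 2*4))*(-3) = (0 + (-5 + 8))*(-3) = (0 + 3)*(-3) = 3*(-3) = -9)
I(-3)*n = (17 + 2*(-3)²)*(-9) = (17 + 2*9)*(-9) = (17 + 18)*(-9) = 35*(-9) = -315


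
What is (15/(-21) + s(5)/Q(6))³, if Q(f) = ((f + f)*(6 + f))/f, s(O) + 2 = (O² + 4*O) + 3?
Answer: 1030301/592704 ≈ 1.7383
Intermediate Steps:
s(O) = 1 + O² + 4*O (s(O) = -2 + ((O² + 4*O) + 3) = -2 + (3 + O² + 4*O) = 1 + O² + 4*O)
Q(f) = 12 + 2*f (Q(f) = ((2*f)*(6 + f))/f = (2*f*(6 + f))/f = 12 + 2*f)
(15/(-21) + s(5)/Q(6))³ = (15/(-21) + (1 + 5² + 4*5)/(12 + 2*6))³ = (15*(-1/21) + (1 + 25 + 20)/(12 + 12))³ = (-5/7 + 46/24)³ = (-5/7 + 46*(1/24))³ = (-5/7 + 23/12)³ = (101/84)³ = 1030301/592704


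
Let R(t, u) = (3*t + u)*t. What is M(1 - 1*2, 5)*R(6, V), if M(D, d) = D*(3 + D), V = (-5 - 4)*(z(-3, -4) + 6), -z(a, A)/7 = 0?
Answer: 432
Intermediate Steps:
z(a, A) = 0 (z(a, A) = -7*0 = 0)
V = -54 (V = (-5 - 4)*(0 + 6) = -9*6 = -54)
R(t, u) = t*(u + 3*t) (R(t, u) = (u + 3*t)*t = t*(u + 3*t))
M(1 - 1*2, 5)*R(6, V) = ((1 - 1*2)*(3 + (1 - 1*2)))*(6*(-54 + 3*6)) = ((1 - 2)*(3 + (1 - 2)))*(6*(-54 + 18)) = (-(3 - 1))*(6*(-36)) = -1*2*(-216) = -2*(-216) = 432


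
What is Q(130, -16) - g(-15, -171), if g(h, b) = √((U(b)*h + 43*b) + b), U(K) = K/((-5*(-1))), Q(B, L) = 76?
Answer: 76 - 3*I*√779 ≈ 76.0 - 83.732*I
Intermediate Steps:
U(K) = K/5
g(h, b) = √(44*b + b*h/5) (g(h, b) = √(((b/5)*h + 43*b) + b) = √((b*h/5 + 43*b) + b) = √((43*b + b*h/5) + b) = √(44*b + b*h/5))
Q(130, -16) - g(-15, -171) = 76 - √5*√(-171*(220 - 15))/5 = 76 - √5*√(-171*205)/5 = 76 - √5*√(-35055)/5 = 76 - √5*3*I*√3895/5 = 76 - 3*I*√779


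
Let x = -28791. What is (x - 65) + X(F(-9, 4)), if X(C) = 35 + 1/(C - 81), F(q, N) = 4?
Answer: -2219218/77 ≈ -28821.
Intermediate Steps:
X(C) = 35 + 1/(-81 + C)
(x - 65) + X(F(-9, 4)) = (-28791 - 65) + (-2834 + 35*4)/(-81 + 4) = -28856 + (-2834 + 140)/(-77) = -28856 - 1/77*(-2694) = -28856 + 2694/77 = -2219218/77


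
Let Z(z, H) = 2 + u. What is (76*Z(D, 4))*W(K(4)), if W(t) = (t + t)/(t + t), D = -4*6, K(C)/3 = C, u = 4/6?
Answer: 608/3 ≈ 202.67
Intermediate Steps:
u = ⅔ (u = 4*(⅙) = ⅔ ≈ 0.66667)
K(C) = 3*C
D = -24
Z(z, H) = 8/3 (Z(z, H) = 2 + ⅔ = 8/3)
W(t) = 1 (W(t) = (2*t)/((2*t)) = (2*t)*(1/(2*t)) = 1)
(76*Z(D, 4))*W(K(4)) = (76*(8/3))*1 = (608/3)*1 = 608/3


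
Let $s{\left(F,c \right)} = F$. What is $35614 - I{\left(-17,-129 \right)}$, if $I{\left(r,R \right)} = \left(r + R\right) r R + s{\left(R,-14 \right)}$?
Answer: $355921$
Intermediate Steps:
$I{\left(r,R \right)} = R + R r \left(R + r\right)$ ($I{\left(r,R \right)} = \left(r + R\right) r R + R = \left(R + r\right) r R + R = r \left(R + r\right) R + R = R r \left(R + r\right) + R = R + R r \left(R + r\right)$)
$35614 - I{\left(-17,-129 \right)} = 35614 - - 129 \left(1 + \left(-17\right)^{2} - -2193\right) = 35614 - - 129 \left(1 + 289 + 2193\right) = 35614 - \left(-129\right) 2483 = 35614 - -320307 = 35614 + 320307 = 355921$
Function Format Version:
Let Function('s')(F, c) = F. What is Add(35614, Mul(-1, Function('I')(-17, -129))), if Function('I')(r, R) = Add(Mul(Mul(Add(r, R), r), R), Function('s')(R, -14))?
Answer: 355921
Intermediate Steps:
Function('I')(r, R) = Add(R, Mul(R, r, Add(R, r))) (Function('I')(r, R) = Add(Mul(Mul(Add(r, R), r), R), R) = Add(Mul(Mul(Add(R, r), r), R), R) = Add(Mul(Mul(r, Add(R, r)), R), R) = Add(Mul(R, r, Add(R, r)), R) = Add(R, Mul(R, r, Add(R, r))))
Add(35614, Mul(-1, Function('I')(-17, -129))) = Add(35614, Mul(-1, Mul(-129, Add(1, Pow(-17, 2), Mul(-129, -17))))) = Add(35614, Mul(-1, Mul(-129, Add(1, 289, 2193)))) = Add(35614, Mul(-1, Mul(-129, 2483))) = Add(35614, Mul(-1, -320307)) = Add(35614, 320307) = 355921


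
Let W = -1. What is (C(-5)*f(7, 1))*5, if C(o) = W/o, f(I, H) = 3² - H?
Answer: 8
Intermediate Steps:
f(I, H) = 9 - H
C(o) = -1/o
(C(-5)*f(7, 1))*5 = ((-1/(-5))*(9 - 1*1))*5 = ((-1*(-⅕))*(9 - 1))*5 = ((⅕)*8)*5 = (8/5)*5 = 8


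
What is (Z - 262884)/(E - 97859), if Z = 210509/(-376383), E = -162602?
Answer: 98945279081/98033092563 ≈ 1.0093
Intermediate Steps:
Z = -210509/376383 (Z = 210509*(-1/376383) = -210509/376383 ≈ -0.55929)
(Z - 262884)/(E - 97859) = (-210509/376383 - 262884)/(-162602 - 97859) = -98945279081/376383/(-260461) = -98945279081/376383*(-1/260461) = 98945279081/98033092563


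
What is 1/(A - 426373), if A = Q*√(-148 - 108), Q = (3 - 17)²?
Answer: -426373/181803769625 - 3136*I/181803769625 ≈ -2.3452e-6 - 1.7249e-8*I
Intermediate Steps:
Q = 196 (Q = (-14)² = 196)
A = 3136*I (A = 196*√(-148 - 108) = 196*√(-256) = 196*(16*I) = 3136*I ≈ 3136.0*I)
1/(A - 426373) = 1/(3136*I - 426373) = 1/(-426373 + 3136*I) = (-426373 - 3136*I)/181803769625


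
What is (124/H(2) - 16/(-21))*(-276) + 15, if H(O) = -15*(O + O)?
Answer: 13129/35 ≈ 375.11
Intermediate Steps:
H(O) = -30*O
(124/H(2) - 16/(-21))*(-276) + 15 = (124/((-30*2)) - 16/(-21))*(-276) + 15 = (124/(-60) - 16*(-1/21))*(-276) + 15 = (124*(-1/60) + 16/21)*(-276) + 15 = (-31/15 + 16/21)*(-276) + 15 = -137/105*(-276) + 15 = 12604/35 + 15 = 13129/35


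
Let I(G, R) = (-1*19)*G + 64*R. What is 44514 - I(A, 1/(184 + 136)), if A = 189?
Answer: 240524/5 ≈ 48105.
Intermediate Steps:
I(G, R) = -19*G + 64*R
44514 - I(A, 1/(184 + 136)) = 44514 - (-19*189 + 64/(184 + 136)) = 44514 - (-3591 + 64/320) = 44514 - (-3591 + 64*(1/320)) = 44514 - (-3591 + ⅕) = 44514 - 1*(-17954/5) = 44514 + 17954/5 = 240524/5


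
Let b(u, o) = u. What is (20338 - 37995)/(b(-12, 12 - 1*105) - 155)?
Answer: 17657/167 ≈ 105.73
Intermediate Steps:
(20338 - 37995)/(b(-12, 12 - 1*105) - 155) = (20338 - 37995)/(-12 - 155) = -17657/(-167) = -17657*(-1/167) = 17657/167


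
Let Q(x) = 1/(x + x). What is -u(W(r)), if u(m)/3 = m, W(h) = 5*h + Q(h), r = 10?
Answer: -3003/20 ≈ -150.15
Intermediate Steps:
Q(x) = 1/(2*x)
W(h) = 1/(2*h) + 5*h (W(h) = 5*h + 1/(2*h) = 1/(2*h) + 5*h)
u(m) = 3*m
-u(W(r)) = -3*((1/2)/10 + 5*10) = -3*((1/2)*(1/10) + 50) = -3*(1/20 + 50) = -3*1001/20 = -1*3003/20 = -3003/20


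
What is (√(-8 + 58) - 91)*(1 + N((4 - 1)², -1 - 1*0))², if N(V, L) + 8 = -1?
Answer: -5824 + 320*√2 ≈ -5371.5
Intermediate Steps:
N(V, L) = -9 (N(V, L) = -8 - 1 = -9)
(√(-8 + 58) - 91)*(1 + N((4 - 1)², -1 - 1*0))² = (√(-8 + 58) - 91)*(1 - 9)² = (√50 - 91)*(-8)² = (5*√2 - 91)*64 = (-91 + 5*√2)*64 = -5824 + 320*√2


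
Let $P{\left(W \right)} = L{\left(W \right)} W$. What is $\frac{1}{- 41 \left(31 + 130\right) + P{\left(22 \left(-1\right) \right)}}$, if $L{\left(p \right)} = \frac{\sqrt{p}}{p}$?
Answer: $- \frac{6601}{43573223} - \frac{i \sqrt{22}}{43573223} \approx -0.00015149 - 1.0764 \cdot 10^{-7} i$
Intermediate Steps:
$L{\left(p \right)} = \frac{1}{\sqrt{p}}$
$P{\left(W \right)} = \sqrt{W}$ ($P{\left(W \right)} = \frac{W}{\sqrt{W}} = \sqrt{W}$)
$\frac{1}{- 41 \left(31 + 130\right) + P{\left(22 \left(-1\right) \right)}} = \frac{1}{- 41 \left(31 + 130\right) + \sqrt{22 \left(-1\right)}} = \frac{1}{\left(-41\right) 161 + \sqrt{-22}} = \frac{1}{-6601 + i \sqrt{22}}$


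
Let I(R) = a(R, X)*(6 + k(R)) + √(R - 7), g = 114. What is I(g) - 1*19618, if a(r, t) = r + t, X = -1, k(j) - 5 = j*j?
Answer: 1450173 + √107 ≈ 1.4502e+6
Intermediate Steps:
k(j) = 5 + j² (k(j) = 5 + j*j = 5 + j²)
I(R) = √(-7 + R) + (-1 + R)*(11 + R²) (I(R) = (R - 1)*(6 + (5 + R²)) + √(R - 7) = (-1 + R)*(11 + R²) + √(-7 + R) = √(-7 + R) + (-1 + R)*(11 + R²))
I(g) - 1*19618 = (-11 + 114³ + √(-7 + 114) - 1*114² + 11*114) - 1*19618 = (-11 + 1481544 + √107 - 1*12996 + 1254) - 19618 = (-11 + 1481544 + √107 - 12996 + 1254) - 19618 = (1469791 + √107) - 19618 = 1450173 + √107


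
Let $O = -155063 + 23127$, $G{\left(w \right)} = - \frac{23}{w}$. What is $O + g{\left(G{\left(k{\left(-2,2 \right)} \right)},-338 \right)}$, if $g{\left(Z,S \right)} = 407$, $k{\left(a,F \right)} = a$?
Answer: $-131529$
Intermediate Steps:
$O = -131936$
$O + g{\left(G{\left(k{\left(-2,2 \right)} \right)},-338 \right)} = -131936 + 407 = -131529$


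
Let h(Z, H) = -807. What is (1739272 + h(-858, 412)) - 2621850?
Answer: -883385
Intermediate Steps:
(1739272 + h(-858, 412)) - 2621850 = (1739272 - 807) - 2621850 = 1738465 - 2621850 = -883385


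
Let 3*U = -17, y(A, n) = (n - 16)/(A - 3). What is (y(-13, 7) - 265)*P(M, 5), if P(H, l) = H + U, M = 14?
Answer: -105775/48 ≈ -2203.6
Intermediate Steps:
y(A, n) = (-16 + n)/(-3 + A)
U = -17/3 (U = (1/3)*(-17) = -17/3 ≈ -5.6667)
P(H, l) = -17/3 + H (P(H, l) = H - 17/3 = -17/3 + H)
(y(-13, 7) - 265)*P(M, 5) = ((-16 + 7)/(-3 - 13) - 265)*(-17/3 + 14) = (-9/(-16) - 265)*(25/3) = (-1/16*(-9) - 265)*(25/3) = (9/16 - 265)*(25/3) = -4231/16*25/3 = -105775/48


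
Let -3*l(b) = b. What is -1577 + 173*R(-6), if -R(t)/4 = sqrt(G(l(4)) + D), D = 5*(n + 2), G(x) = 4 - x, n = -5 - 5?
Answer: -1577 - 1384*I*sqrt(78)/3 ≈ -1577.0 - 4074.4*I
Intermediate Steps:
l(b) = -b/3
n = -10
D = -40 (D = 5*(-10 + 2) = 5*(-8) = -40)
R(t) = -8*I*sqrt(78)/3 (R(t) = -4*sqrt((4 - (-1)*4/3) - 40) = -4*sqrt((4 - 1*(-4/3)) - 40) = -4*sqrt((4 + 4/3) - 40) = -4*sqrt(16/3 - 40) = -8*I*sqrt(78)/3)
-1577 + 173*R(-6) = -1577 + 173*(-8*I*sqrt(78)/3) = -1577 - 1384*I*sqrt(78)/3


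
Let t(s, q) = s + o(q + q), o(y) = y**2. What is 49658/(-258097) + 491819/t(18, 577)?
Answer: 8686537353/49102364314 ≈ 0.17691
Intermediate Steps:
t(s, q) = s + 4*q**2 (t(s, q) = s + (q + q)**2 = s + (2*q)**2 = s + 4*q**2)
49658/(-258097) + 491819/t(18, 577) = 49658/(-258097) + 491819/(18 + 4*577**2) = 49658*(-1/258097) + 491819/(18 + 4*332929) = -7094/36871 + 491819/(18 + 1331716) = -7094/36871 + 491819/1331734 = 8686537353/49102364314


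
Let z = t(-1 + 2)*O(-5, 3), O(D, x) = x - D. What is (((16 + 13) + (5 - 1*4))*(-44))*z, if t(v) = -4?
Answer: 42240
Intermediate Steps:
z = -32 (z = -4*(3 - 1*(-5)) = -4*(3 + 5) = -4*8 = -32)
(((16 + 13) + (5 - 1*4))*(-44))*z = (((16 + 13) + (5 - 1*4))*(-44))*(-32) = ((29 + (5 - 4))*(-44))*(-32) = ((29 + 1)*(-44))*(-32) = (30*(-44))*(-32) = -1320*(-32) = 42240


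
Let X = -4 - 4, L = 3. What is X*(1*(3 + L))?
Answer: -48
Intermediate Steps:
X = -8
X*(1*(3 + L)) = -8*(3 + 3) = -8*6 = -48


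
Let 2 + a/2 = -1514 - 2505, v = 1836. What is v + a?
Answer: -6206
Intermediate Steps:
a = -8042 (a = -4 + 2*(-1514 - 2505) = -4 + 2*(-4019) = -4 - 8038 = -8042)
v + a = 1836 - 8042 = -6206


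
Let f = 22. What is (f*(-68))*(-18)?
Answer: 26928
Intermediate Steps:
(f*(-68))*(-18) = (22*(-68))*(-18) = -1496*(-18) = 26928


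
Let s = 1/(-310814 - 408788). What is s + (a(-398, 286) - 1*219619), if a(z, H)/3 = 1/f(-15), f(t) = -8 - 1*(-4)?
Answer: -316077622681/1439204 ≈ -2.1962e+5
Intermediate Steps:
f(t) = -4 (f(t) = -8 + 4 = -4)
a(z, H) = -¾ (a(z, H) = 3/(-4) = 3*(-¼) = -¾)
s = -1/719602 (s = 1/(-719602) = -1/719602 ≈ -1.3897e-6)
s + (a(-398, 286) - 1*219619) = -1/719602 + (-¾ - 1*219619) = -1/719602 + (-¾ - 219619) = -1/719602 - 878479/4 = -316077622681/1439204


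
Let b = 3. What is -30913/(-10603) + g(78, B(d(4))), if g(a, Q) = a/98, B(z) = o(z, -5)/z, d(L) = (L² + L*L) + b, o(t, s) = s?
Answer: 1928254/519547 ≈ 3.7114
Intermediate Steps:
d(L) = 3 + 2*L² (d(L) = (L² + L*L) + 3 = (L² + L²) + 3 = 2*L² + 3 = 3 + 2*L²)
B(z) = -5/z
g(a, Q) = a/98 (g(a, Q) = a*(1/98) = a/98)
-30913/(-10603) + g(78, B(d(4))) = -30913/(-10603) + (1/98)*78 = -30913*(-1/10603) + 39/49 = 30913/10603 + 39/49 = 1928254/519547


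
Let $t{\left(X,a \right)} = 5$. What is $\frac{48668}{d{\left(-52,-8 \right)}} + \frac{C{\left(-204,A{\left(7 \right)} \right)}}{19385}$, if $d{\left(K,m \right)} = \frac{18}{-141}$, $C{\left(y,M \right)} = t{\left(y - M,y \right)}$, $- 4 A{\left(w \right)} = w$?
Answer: $- \frac{4434117143}{11631} \approx -3.8123 \cdot 10^{5}$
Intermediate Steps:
$A{\left(w \right)} = - \frac{w}{4}$
$C{\left(y,M \right)} = 5$
$d{\left(K,m \right)} = - \frac{6}{47}$ ($d{\left(K,m \right)} = 18 \left(- \frac{1}{141}\right) = - \frac{6}{47}$)
$\frac{48668}{d{\left(-52,-8 \right)}} + \frac{C{\left(-204,A{\left(7 \right)} \right)}}{19385} = \frac{48668}{- \frac{6}{47}} + \frac{5}{19385} = 48668 \left(- \frac{47}{6}\right) + 5 \cdot \frac{1}{19385} = - \frac{1143698}{3} + \frac{1}{3877} = - \frac{4434117143}{11631}$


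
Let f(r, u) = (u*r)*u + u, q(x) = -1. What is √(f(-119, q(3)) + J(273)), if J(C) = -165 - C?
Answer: 3*I*√62 ≈ 23.622*I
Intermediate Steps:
f(r, u) = u + r*u² (f(r, u) = (r*u)*u + u = r*u² + u = u + r*u²)
√(f(-119, q(3)) + J(273)) = √(-(1 - 119*(-1)) + (-165 - 1*273)) = √(-(1 + 119) + (-165 - 273)) = √(-1*120 - 438) = √(-120 - 438) = √(-558) = 3*I*√62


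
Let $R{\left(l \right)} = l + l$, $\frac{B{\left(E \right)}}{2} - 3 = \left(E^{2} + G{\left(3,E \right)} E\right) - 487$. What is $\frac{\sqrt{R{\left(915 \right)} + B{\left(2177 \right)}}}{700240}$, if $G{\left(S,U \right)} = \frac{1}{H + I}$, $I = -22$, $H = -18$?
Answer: $\frac{41 \sqrt{563915}}{7002400} \approx 0.0043969$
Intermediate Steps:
$G{\left(S,U \right)} = - \frac{1}{40}$ ($G{\left(S,U \right)} = \frac{1}{-18 - 22} = \frac{1}{-40} = - \frac{1}{40}$)
$B{\left(E \right)} = -968 + 2 E^{2} - \frac{E}{20}$ ($B{\left(E \right)} = 6 + 2 \left(\left(E^{2} - \frac{E}{40}\right) - 487\right) = 6 + 2 \left(-487 + E^{2} - \frac{E}{40}\right) = 6 - \left(974 - 2 E^{2} + \frac{E}{20}\right) = -968 + 2 E^{2} - \frac{E}{20}$)
$R{\left(l \right)} = 2 l$
$\frac{\sqrt{R{\left(915 \right)} + B{\left(2177 \right)}}}{700240} = \frac{\sqrt{2 \cdot 915 - \left(\frac{21537}{20} - 9478658\right)}}{700240} = \sqrt{1830 - - \frac{189551623}{20}} \cdot \frac{1}{700240} = \sqrt{1830 + \frac{189551623}{20}} \cdot \frac{1}{700240} = \sqrt{\frac{189588223}{20}} \cdot \frac{1}{700240} = \frac{41 \sqrt{563915}}{10} \cdot \frac{1}{700240} = \frac{41 \sqrt{563915}}{7002400}$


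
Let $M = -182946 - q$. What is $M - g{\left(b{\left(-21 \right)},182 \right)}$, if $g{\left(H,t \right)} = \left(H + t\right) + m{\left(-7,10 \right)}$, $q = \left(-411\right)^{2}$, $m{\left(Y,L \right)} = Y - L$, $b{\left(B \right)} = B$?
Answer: $-352011$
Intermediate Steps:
$q = 168921$
$g{\left(H,t \right)} = -17 + H + t$ ($g{\left(H,t \right)} = \left(H + t\right) - 17 = -17 + H + t$)
$M = -351867$ ($M = -182946 - 168921 = -351867$)
$M - g{\left(b{\left(-21 \right)},182 \right)} = -351867 - \left(-17 - 21 + 182\right) = -351867 - 144 = -352011$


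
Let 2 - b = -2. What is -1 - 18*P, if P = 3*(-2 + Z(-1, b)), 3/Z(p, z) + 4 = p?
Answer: 697/5 ≈ 139.40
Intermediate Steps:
b = 4 (b = 2 - 1*(-2) = 2 + 2 = 4)
Z(p, z) = 3/(-4 + p)
P = -39/5 (P = 3*(-2 + 3/(-4 - 1)) = 3*(-2 + 3/(-5)) = 3*(-2 + 3*(-1/5)) = 3*(-2 - 3/5) = 3*(-13/5) = -39/5 ≈ -7.8000)
-1 - 18*P = -1 - 18*(-39/5) = -1 + 702/5 = 697/5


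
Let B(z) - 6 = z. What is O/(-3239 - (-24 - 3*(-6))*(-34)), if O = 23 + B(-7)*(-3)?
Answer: -26/3443 ≈ -0.0075516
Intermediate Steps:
B(z) = 6 + z
O = 26 (O = 23 + (6 - 7)*(-3) = 23 - 1*(-3) = 23 + 3 = 26)
O/(-3239 - (-24 - 3*(-6))*(-34)) = 26/(-3239 - (-24 - 3*(-6))*(-34)) = 26/(-3239 - (-24 + 18)*(-34)) = 26/(-3239 - (-6)*(-34)) = 26/(-3239 - 1*204) = 26/(-3239 - 204) = 26/(-3443) = 26*(-1/3443) = -26/3443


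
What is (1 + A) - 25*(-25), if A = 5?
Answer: 631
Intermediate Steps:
(1 + A) - 25*(-25) = (1 + 5) - 25*(-25) = 6 + 625 = 631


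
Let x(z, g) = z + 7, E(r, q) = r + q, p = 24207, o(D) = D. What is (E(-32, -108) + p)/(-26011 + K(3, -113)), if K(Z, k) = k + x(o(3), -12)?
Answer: -24067/26114 ≈ -0.92161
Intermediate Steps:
E(r, q) = q + r
x(z, g) = 7 + z
K(Z, k) = 10 + k (K(Z, k) = k + (7 + 3) = k + 10 = 10 + k)
(E(-32, -108) + p)/(-26011 + K(3, -113)) = ((-108 - 32) + 24207)/(-26011 + (10 - 113)) = (-140 + 24207)/(-26011 - 103) = 24067/(-26114) = 24067*(-1/26114) = -24067/26114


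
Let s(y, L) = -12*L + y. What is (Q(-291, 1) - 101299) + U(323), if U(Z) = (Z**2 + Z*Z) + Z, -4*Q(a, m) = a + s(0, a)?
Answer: 427527/4 ≈ 1.0688e+5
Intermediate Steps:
s(y, L) = y - 12*L
Q(a, m) = 11*a/4 (Q(a, m) = -(a + (0 - 12*a))/4 = -(a - 12*a)/4 = -(-11)*a/4 = 11*a/4)
U(Z) = Z + 2*Z**2 (U(Z) = (Z**2 + Z**2) + Z = 2*Z**2 + Z = Z + 2*Z**2)
(Q(-291, 1) - 101299) + U(323) = ((11/4)*(-291) - 101299) + 323*(1 + 2*323) = (-3201/4 - 101299) + 323*(1 + 646) = -408397/4 + 323*647 = -408397/4 + 208981 = 427527/4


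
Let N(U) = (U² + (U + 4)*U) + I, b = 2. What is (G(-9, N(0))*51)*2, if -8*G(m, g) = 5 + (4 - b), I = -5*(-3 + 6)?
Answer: -357/4 ≈ -89.250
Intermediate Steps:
I = -15 (I = -5*3 = -15)
N(U) = -15 + U² + U*(4 + U) (N(U) = (U² + (U + 4)*U) - 15 = (U² + (4 + U)*U) - 15 = (U² + U*(4 + U)) - 15 = -15 + U² + U*(4 + U))
G(m, g) = -7/8 (G(m, g) = -(5 + (4 - 1*2))/8 = -(5 + (4 - 2))/8 = -(5 + 2)/8 = -⅛*7 = -7/8)
(G(-9, N(0))*51)*2 = -7/8*51*2 = -357/8*2 = -357/4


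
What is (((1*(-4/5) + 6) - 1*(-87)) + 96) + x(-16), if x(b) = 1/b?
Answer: 15051/80 ≈ 188.14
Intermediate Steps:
(((1*(-4/5) + 6) - 1*(-87)) + 96) + x(-16) = (((1*(-4/5) + 6) - 1*(-87)) + 96) + 1/(-16) = (((1*(-4*⅕) + 6) + 87) + 96) - 1/16 = (((1*(-⅘) + 6) + 87) + 96) - 1/16 = (((-⅘ + 6) + 87) + 96) - 1/16 = ((26/5 + 87) + 96) - 1/16 = (461/5 + 96) - 1/16 = 941/5 - 1/16 = 15051/80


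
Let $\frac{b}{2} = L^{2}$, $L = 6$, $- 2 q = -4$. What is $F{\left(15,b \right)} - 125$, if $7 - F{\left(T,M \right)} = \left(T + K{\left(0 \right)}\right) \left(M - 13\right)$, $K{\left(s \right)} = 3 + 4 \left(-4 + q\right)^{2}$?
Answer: $-2124$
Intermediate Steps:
$q = 2$ ($q = \left(- \frac{1}{2}\right) \left(-4\right) = 2$)
$b = 72$ ($b = 2 \cdot 6^{2} = 2 \cdot 36 = 72$)
$K{\left(s \right)} = 19$ ($K{\left(s \right)} = 3 + 4 \left(-4 + 2\right)^{2} = 3 + 4 \left(-2\right)^{2} = 3 + 4 \cdot 4 = 3 + 16 = 19$)
$F{\left(T,M \right)} = 7 - \left(-13 + M\right) \left(19 + T\right)$ ($F{\left(T,M \right)} = 7 - \left(T + 19\right) \left(M - 13\right) = 7 - \left(19 + T\right) \left(-13 + M\right) = 7 - \left(-13 + M\right) \left(19 + T\right)$)
$F{\left(15,b \right)} - 125 = \left(254 - 1368 + 13 \cdot 15 - 72 \cdot 15\right) - 125 = \left(254 - 1368 + 195 - 1080\right) - 125 = -1999 - 125 = -2124$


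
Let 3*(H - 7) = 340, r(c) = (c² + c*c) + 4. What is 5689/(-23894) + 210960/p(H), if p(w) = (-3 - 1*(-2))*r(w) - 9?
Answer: -46849562111/6230575546 ≈ -7.5193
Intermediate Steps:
r(c) = 4 + 2*c² (r(c) = (c² + c²) + 4 = 2*c² + 4 = 4 + 2*c²)
H = 361/3 (H = 7 + (⅓)*340 = 7 + 340/3 = 361/3 ≈ 120.33)
p(w) = -13 - 2*w² (p(w) = (-3 - 1*(-2))*(4 + 2*w²) - 9 = (-3 + 2)*(4 + 2*w²) - 9 = -(4 + 2*w²) - 9 = (-4 - 2*w²) - 9 = -13 - 2*w²)
5689/(-23894) + 210960/p(H) = 5689/(-23894) + 210960/(-13 - 2*(361/3)²) = 5689*(-1/23894) + 210960/(-13 - 2*130321/9) = -5689/23894 + 210960/(-13 - 260642/9) = -5689/23894 + 210960/(-260759/9) = -5689/23894 + 210960*(-9/260759) = -5689/23894 - 1898640/260759 = -46849562111/6230575546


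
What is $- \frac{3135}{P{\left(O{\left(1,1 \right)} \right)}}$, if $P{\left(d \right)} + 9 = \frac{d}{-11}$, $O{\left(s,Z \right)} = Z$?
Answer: $\frac{6897}{20} \approx 344.85$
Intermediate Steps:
$P{\left(d \right)} = -9 - \frac{d}{11}$ ($P{\left(d \right)} = -9 + \frac{d}{-11} = -9 + d \left(- \frac{1}{11}\right) = -9 - \frac{d}{11}$)
$- \frac{3135}{P{\left(O{\left(1,1 \right)} \right)}} = - \frac{3135}{-9 - \frac{1}{11}} = - \frac{3135}{- \frac{100}{11}} = \left(-3135\right) \left(- \frac{11}{100}\right) = \frac{6897}{20}$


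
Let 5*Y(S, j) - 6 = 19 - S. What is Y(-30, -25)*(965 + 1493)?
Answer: 27038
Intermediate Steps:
Y(S, j) = 5 - S/5 (Y(S, j) = 6/5 + (19 - S)/5 = 6/5 + (19/5 - S/5) = 5 - S/5)
Y(-30, -25)*(965 + 1493) = (5 - 1/5*(-30))*(965 + 1493) = (5 + 6)*2458 = 11*2458 = 27038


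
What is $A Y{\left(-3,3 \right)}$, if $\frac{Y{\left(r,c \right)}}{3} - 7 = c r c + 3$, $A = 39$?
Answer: $-1989$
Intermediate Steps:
$Y{\left(r,c \right)} = 30 + 3 r c^{2}$ ($Y{\left(r,c \right)} = 21 + 3 \left(c r c + 3\right) = 21 + 3 \left(r c^{2} + 3\right) = 21 + 3 \left(3 + r c^{2}\right) = 21 + \left(9 + 3 r c^{2}\right) = 30 + 3 r c^{2}$)
$A Y{\left(-3,3 \right)} = 39 \left(30 + 3 \left(-3\right) 3^{2}\right) = 39 \left(30 + 3 \left(-3\right) 9\right) = 39 \left(30 - 81\right) = 39 \left(-51\right) = -1989$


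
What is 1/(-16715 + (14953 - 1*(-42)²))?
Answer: -1/3526 ≈ -0.00028361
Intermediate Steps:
1/(-16715 + (14953 - 1*(-42)²)) = 1/(-16715 + (14953 - 1*1764)) = 1/(-16715 + (14953 - 1764)) = 1/(-16715 + 13189) = 1/(-3526) = -1/3526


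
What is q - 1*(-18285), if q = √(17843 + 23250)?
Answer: 18285 + √41093 ≈ 18488.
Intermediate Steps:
q = √41093 ≈ 202.71
q - 1*(-18285) = √41093 - 1*(-18285) = √41093 + 18285 = 18285 + √41093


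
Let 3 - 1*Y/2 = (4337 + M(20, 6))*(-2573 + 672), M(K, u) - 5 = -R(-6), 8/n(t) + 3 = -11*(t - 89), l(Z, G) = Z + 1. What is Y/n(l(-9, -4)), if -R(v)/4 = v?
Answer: 2183466586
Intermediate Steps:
l(Z, G) = 1 + Z
n(t) = 8/(976 - 11*t) (n(t) = 8/(-3 - 11*(t - 89)) = 8/(-3 - 11*(-89 + t)) = 8/(-3 + (979 - 11*t)) = 8/(976 - 11*t))
R(v) = -4*v
M(K, u) = -19 (M(K, u) = 5 - (-4)*(-6) = 5 - 1*24 = 5 - 24 = -19)
Y = 16417042 (Y = 6 - 2*(4337 - 19)*(-2573 + 672) = 6 - 8636*(-1901) = 6 - 2*(-8208518) = 6 + 16417036 = 16417042)
Y/n(l(-9, -4)) = 16417042/((-8/(-976 + 11*(1 - 9)))) = 16417042/((-8/(-976 + 11*(-8)))) = 16417042/((-8/(-976 - 88))) = 16417042/((-8/(-1064))) = 16417042/((-8*(-1/1064))) = 16417042/(1/133) = 16417042*133 = 2183466586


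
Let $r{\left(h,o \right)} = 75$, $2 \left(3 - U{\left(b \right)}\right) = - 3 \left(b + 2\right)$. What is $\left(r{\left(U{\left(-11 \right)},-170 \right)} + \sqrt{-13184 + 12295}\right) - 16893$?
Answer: $-16818 + i \sqrt{889} \approx -16818.0 + 29.816 i$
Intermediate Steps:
$U{\left(b \right)} = 6 + \frac{3 b}{2}$ ($U{\left(b \right)} = 3 - \frac{\left(-3\right) \left(b + 2\right)}{2} = 3 - \frac{\left(-3\right) \left(2 + b\right)}{2} = 3 - \frac{-6 - 3 b}{2} = 3 + \left(3 + \frac{3 b}{2}\right) = 6 + \frac{3 b}{2}$)
$\left(r{\left(U{\left(-11 \right)},-170 \right)} + \sqrt{-13184 + 12295}\right) - 16893 = \left(75 + \sqrt{-13184 + 12295}\right) - 16893 = \left(75 + \sqrt{-889}\right) - 16893 = \left(75 + i \sqrt{889}\right) - 16893 = -16818 + i \sqrt{889}$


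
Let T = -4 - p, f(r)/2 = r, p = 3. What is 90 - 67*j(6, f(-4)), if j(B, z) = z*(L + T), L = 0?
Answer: -3662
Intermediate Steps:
f(r) = 2*r
T = -7 (T = -4 - 1*3 = -4 - 3 = -7)
j(B, z) = -7*z (j(B, z) = z*(0 - 7) = z*(-7) = -7*z)
90 - 67*j(6, f(-4)) = 90 - (-469)*2*(-4) = 90 - (-469)*(-8) = 90 - 67*56 = 90 - 3752 = -3662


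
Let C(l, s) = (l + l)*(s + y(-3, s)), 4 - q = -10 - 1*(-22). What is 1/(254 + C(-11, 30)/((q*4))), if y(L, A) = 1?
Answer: 16/4405 ≈ 0.0036322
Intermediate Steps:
q = -8 (q = 4 - (-10 - 1*(-22)) = 4 - (-10 + 22) = 4 - 1*12 = 4 - 12 = -8)
C(l, s) = 2*l*(1 + s) (C(l, s) = (l + l)*(s + 1) = (2*l)*(1 + s) = 2*l*(1 + s))
1/(254 + C(-11, 30)/((q*4))) = 1/(254 + (2*(-11)*(1 + 30))/((-8*4))) = 1/(254 + (2*(-11)*31)/(-32)) = 1/(254 - 682*(-1/32)) = 1/(254 + 341/16) = 1/(4405/16) = 16/4405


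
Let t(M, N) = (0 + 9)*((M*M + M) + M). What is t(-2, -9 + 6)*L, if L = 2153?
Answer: 0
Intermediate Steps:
t(M, N) = 9*M² + 18*M (t(M, N) = 9*((M² + M) + M) = 9*((M + M²) + M) = 9*(M² + 2*M) = 9*M² + 18*M)
t(-2, -9 + 6)*L = (9*(-2)*(2 - 2))*2153 = (9*(-2)*0)*2153 = 0*2153 = 0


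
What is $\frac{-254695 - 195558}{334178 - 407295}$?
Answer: $\frac{450253}{73117} \approx 6.158$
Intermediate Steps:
$\frac{-254695 - 195558}{334178 - 407295} = - \frac{450253}{-73117} = \left(-450253\right) \left(- \frac{1}{73117}\right) = \frac{450253}{73117}$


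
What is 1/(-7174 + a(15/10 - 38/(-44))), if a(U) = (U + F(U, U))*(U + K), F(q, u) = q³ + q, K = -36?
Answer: -14641/113865694 ≈ -0.00012858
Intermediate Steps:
F(q, u) = q + q³
a(U) = (-36 + U)*(U³ + 2*U) (a(U) = (U + (U + U³))*(U - 36) = (U³ + 2*U)*(-36 + U) = (-36 + U)*(U³ + 2*U))
1/(-7174 + a(15/10 - 38/(-44))) = 1/(-7174 + (15/10 - 38/(-44))*(-72 + (15/10 - 38/(-44))³ - 36*(15/10 - 38/(-44))² + 2*(15/10 - 38/(-44)))) = 1/(-7174 + (15*(⅒) - 38*(-1/44))*(-72 + (15*(⅒) - 38*(-1/44))³ - 36*(15*(⅒) - 38*(-1/44))² + 2*(15*(⅒) - 38*(-1/44)))) = 1/(-7174 + (3/2 + 19/22)*(-72 + (3/2 + 19/22)³ - 36*(3/2 + 19/22)² + 2*(3/2 + 19/22))) = 1/(-7174 + 26*(-72 + (26/11)³ - 36*(26/11)² + 2*(26/11))/11) = 1/(-7174 + 26*(-72 + 17576/1331 - 36*676/121 + 52/11)/11) = 1/(-7174 + 26*(-72 + 17576/1331 - 24336/121 + 52/11)/11) = 1/(-7174 + (26/11)*(-339660/1331)) = 1/(-7174 - 8831160/14641) = 1/(-113865694/14641) = -14641/113865694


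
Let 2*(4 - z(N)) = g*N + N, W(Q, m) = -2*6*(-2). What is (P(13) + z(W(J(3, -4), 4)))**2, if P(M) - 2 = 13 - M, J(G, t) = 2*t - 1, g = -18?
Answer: 44100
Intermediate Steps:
J(G, t) = -1 + 2*t
W(Q, m) = 24 (W(Q, m) = -12*(-2) = 24)
P(M) = 15 - M (P(M) = 2 + (13 - M) = 15 - M)
z(N) = 4 + 17*N/2 (z(N) = 4 - (-18*N + N)/2 = 4 - (-17)*N/2 = 4 + 17*N/2)
(P(13) + z(W(J(3, -4), 4)))**2 = ((15 - 1*13) + (4 + (17/2)*24))**2 = ((15 - 13) + (4 + 204))**2 = (2 + 208)**2 = 210**2 = 44100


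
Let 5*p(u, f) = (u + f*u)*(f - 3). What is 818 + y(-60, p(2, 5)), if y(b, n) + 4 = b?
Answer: 754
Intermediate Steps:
p(u, f) = (-3 + f)*(u + f*u)/5 (p(u, f) = ((u + f*u)*(f - 3))/5 = ((u + f*u)*(-3 + f))/5 = ((-3 + f)*(u + f*u))/5 = (-3 + f)*(u + f*u)/5)
y(b, n) = -4 + b
818 + y(-60, p(2, 5)) = 818 + (-4 - 60) = 818 - 64 = 754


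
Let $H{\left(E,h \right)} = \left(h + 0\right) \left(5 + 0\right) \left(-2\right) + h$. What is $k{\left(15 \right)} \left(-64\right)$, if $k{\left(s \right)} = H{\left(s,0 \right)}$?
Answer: $0$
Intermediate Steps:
$H{\left(E,h \right)} = - 9 h$ ($H{\left(E,h \right)} = h 5 \left(-2\right) + h = 5 h \left(-2\right) + h = - 10 h + h = - 9 h$)
$k{\left(s \right)} = 0$ ($k{\left(s \right)} = \left(-9\right) 0 = 0$)
$k{\left(15 \right)} \left(-64\right) = 0 \left(-64\right) = 0$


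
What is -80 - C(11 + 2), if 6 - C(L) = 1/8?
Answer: -687/8 ≈ -85.875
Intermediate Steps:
C(L) = 47/8 (C(L) = 6 - 1/8 = 47/8)
-80 - C(11 + 2) = -80 - 1*47/8 = -80 - 47/8 = -687/8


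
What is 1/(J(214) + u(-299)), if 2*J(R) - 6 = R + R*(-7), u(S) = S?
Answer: -1/938 ≈ -0.0010661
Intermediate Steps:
J(R) = 3 - 3*R (J(R) = 3 + (R + R*(-7))/2 = 3 + (R - 7*R)/2 = 3 + (-6*R)/2 = 3 - 3*R)
1/(J(214) + u(-299)) = 1/((3 - 3*214) - 299) = 1/((3 - 642) - 299) = 1/(-639 - 299) = 1/(-938) = -1/938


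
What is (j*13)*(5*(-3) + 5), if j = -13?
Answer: 1690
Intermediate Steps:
(j*13)*(5*(-3) + 5) = (-13*13)*(5*(-3) + 5) = -169*(-15 + 5) = -169*(-10) = 1690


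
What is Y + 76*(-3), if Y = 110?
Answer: -118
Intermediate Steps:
Y + 76*(-3) = 110 + 76*(-3) = 110 - 228 = -118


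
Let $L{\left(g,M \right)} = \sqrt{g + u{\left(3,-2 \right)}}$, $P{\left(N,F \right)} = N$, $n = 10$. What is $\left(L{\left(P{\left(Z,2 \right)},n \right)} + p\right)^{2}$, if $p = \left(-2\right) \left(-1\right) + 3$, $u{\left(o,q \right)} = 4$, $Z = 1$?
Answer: $\left(5 + \sqrt{5}\right)^{2} \approx 52.361$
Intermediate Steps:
$p = 5$ ($p = 2 + 3 = 5$)
$L{\left(g,M \right)} = \sqrt{4 + g}$ ($L{\left(g,M \right)} = \sqrt{g + 4} = \sqrt{4 + g}$)
$\left(L{\left(P{\left(Z,2 \right)},n \right)} + p\right)^{2} = \left(\sqrt{4 + 1} + 5\right)^{2} = \left(\sqrt{5} + 5\right)^{2} = \left(5 + \sqrt{5}\right)^{2}$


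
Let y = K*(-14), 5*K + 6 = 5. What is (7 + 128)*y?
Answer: 378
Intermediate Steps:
K = -⅕ (K = -6/5 + (⅕)*5 = -6/5 + 1 = -⅕ ≈ -0.20000)
y = 14/5 (y = -⅕*(-14) = 14/5 ≈ 2.8000)
(7 + 128)*y = (7 + 128)*(14/5) = 135*(14/5) = 378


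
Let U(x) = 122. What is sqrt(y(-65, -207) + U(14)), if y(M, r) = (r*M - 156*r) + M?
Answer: 2*sqrt(11451) ≈ 214.02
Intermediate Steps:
y(M, r) = M - 156*r + M*r (y(M, r) = (M*r - 156*r) + M = (-156*r + M*r) + M = M - 156*r + M*r)
sqrt(y(-65, -207) + U(14)) = sqrt((-65 - 156*(-207) - 65*(-207)) + 122) = sqrt((-65 + 32292 + 13455) + 122) = sqrt(45682 + 122) = sqrt(45804) = 2*sqrt(11451)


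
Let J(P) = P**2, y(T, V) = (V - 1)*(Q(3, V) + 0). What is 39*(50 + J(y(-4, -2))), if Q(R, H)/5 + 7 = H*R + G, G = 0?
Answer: 1484925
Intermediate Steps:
Q(R, H) = -35 + 5*H*R (Q(R, H) = -35 + 5*(H*R + 0) = -35 + 5*(H*R) = -35 + 5*H*R)
y(T, V) = (-1 + V)*(-35 + 15*V) (y(T, V) = (V - 1)*((-35 + 5*V*3) + 0) = (-1 + V)*((-35 + 15*V) + 0) = (-1 + V)*(-35 + 15*V))
39*(50 + J(y(-4, -2))) = 39*(50 + (5*(-1 - 2)*(-7 + 3*(-2)))**2) = 39*(50 + (5*(-3)*(-7 - 6))**2) = 39*(50 + (5*(-3)*(-13))**2) = 39*(50 + 195**2) = 39*(50 + 38025) = 39*38075 = 1484925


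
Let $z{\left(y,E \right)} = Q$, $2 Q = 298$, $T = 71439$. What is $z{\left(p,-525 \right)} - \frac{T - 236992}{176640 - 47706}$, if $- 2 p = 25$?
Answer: $\frac{19376719}{128934} \approx 150.28$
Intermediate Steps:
$p = - \frac{25}{2}$ ($p = \left(- \frac{1}{2}\right) 25 = - \frac{25}{2} \approx -12.5$)
$Q = 149$ ($Q = \frac{1}{2} \cdot 298 = 149$)
$z{\left(y,E \right)} = 149$
$z{\left(p,-525 \right)} - \frac{T - 236992}{176640 - 47706} = 149 - \frac{71439 - 236992}{176640 - 47706} = 149 - - \frac{165553}{128934} = 149 + \frac{165553}{128934} = \frac{19376719}{128934}$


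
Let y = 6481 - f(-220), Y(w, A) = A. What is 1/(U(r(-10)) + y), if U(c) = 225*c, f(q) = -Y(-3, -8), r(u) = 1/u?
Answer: 2/12901 ≈ 0.00015503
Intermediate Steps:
r(u) = 1/u
f(q) = 8 (f(q) = -1*(-8) = 8)
y = 6473 (y = 6481 - 1*8 = 6481 - 8 = 6473)
1/(U(r(-10)) + y) = 1/(225/(-10) + 6473) = 1/(225*(-⅒) + 6473) = 1/(-45/2 + 6473) = 1/(12901/2) = 2/12901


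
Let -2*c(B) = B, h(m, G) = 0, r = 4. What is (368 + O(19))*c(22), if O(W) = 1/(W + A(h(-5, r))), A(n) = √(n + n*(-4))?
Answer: -76923/19 ≈ -4048.6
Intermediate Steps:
A(n) = √3*√(-n) (A(n) = √(n - 4*n) = √(-3*n) = √3*√(-n))
c(B) = -B/2
O(W) = 1/W (O(W) = 1/(W + √3*√(-1*0)) = 1/(W + √3*√0) = 1/(W + √3*0) = 1/(W + 0) = 1/W)
(368 + O(19))*c(22) = (368 + 1/19)*(-½*22) = (368 + 1/19)*(-11) = (6993/19)*(-11) = -76923/19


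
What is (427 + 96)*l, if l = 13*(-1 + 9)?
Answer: 54392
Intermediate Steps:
l = 104 (l = 13*8 = 104)
(427 + 96)*l = (427 + 96)*104 = 523*104 = 54392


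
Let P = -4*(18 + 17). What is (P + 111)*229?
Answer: -6641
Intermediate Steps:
P = -140 (P = -4*35 = -140)
(P + 111)*229 = (-140 + 111)*229 = -29*229 = -6641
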